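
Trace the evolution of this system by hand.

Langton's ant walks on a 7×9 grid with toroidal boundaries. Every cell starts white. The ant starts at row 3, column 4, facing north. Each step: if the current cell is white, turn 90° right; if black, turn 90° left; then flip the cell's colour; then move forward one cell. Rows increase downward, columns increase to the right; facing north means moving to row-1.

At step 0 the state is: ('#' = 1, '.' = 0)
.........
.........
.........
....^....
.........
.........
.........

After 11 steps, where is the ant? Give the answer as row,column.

4,2

[0] .........
.........
.........
....^....
.........
.........
.........
[1] .........
.........
.........
....#>...
.........
.........
.........
[2] .........
.........
.........
....##...
.....v...
.........
.........
[3] .........
.........
.........
....##...
....<#...
.........
.........
[4] .........
.........
.........
....^#...
....##...
.........
.........
[5] .........
.........
.........
...<.#...
....##...
.........
.........
[6] .........
.........
...^.....
...#.#...
....##...
.........
.........
[7] .........
.........
...#>....
...#.#...
....##...
.........
.........
[8] .........
.........
...##....
...#v#...
....##...
.........
.........
[9] .........
.........
...##....
...<##...
....##...
.........
.........
[10] .........
.........
...##....
....##...
...v##...
.........
.........
[11] .........
.........
...##....
....##...
..<###...
.........
.........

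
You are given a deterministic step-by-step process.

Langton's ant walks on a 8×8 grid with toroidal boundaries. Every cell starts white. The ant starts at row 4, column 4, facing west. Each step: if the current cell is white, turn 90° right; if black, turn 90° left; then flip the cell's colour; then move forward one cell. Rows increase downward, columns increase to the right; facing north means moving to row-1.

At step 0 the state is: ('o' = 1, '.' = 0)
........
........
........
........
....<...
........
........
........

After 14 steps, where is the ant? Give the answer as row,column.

5,5

t=0: ........
........
........
........
....<...
........
........
........
t=1: ........
........
........
....^...
....o...
........
........
........
t=2: ........
........
........
....o>..
....o...
........
........
........
t=3: ........
........
........
....oo..
....ov..
........
........
........
t=4: ........
........
........
....oo..
....<o..
........
........
........
t=5: ........
........
........
....oo..
.....o..
....v...
........
........
t=6: ........
........
........
....oo..
.....o..
...<o...
........
........
t=7: ........
........
........
....oo..
...^.o..
...oo...
........
........
t=8: ........
........
........
....oo..
...o>o..
...oo...
........
........
t=9: ........
........
........
....oo..
...ooo..
...ov...
........
........
t=10: ........
........
........
....oo..
...ooo..
...o.>..
........
........
t=11: ........
........
........
....oo..
...ooo..
...o.o..
.....v..
........
t=12: ........
........
........
....oo..
...ooo..
...o.o..
....<o..
........
t=13: ........
........
........
....oo..
...ooo..
...o^o..
....oo..
........
t=14: ........
........
........
....oo..
...ooo..
...oo>..
....oo..
........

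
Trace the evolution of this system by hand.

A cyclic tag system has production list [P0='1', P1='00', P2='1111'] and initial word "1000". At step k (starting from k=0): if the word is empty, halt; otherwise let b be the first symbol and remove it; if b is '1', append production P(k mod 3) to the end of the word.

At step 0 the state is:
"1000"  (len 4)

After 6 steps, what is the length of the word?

1

step 0: "1000"  (len 4)
step 1: "0001"  (len 4)
step 2: "001"  (len 3)
step 3: "01"  (len 2)
step 4: "1"  (len 1)
step 5: "00"  (len 2)
step 6: "0"  (len 1)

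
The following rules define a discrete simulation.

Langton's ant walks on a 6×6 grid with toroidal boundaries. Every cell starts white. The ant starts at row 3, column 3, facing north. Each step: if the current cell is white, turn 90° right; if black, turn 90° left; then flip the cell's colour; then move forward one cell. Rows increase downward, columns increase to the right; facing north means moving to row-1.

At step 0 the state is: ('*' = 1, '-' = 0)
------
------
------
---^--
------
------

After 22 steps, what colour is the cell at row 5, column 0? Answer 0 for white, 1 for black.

gen 0: ------
------
------
---^--
------
------
gen 1: ------
------
------
---*>-
------
------
gen 2: ------
------
------
---**-
----v-
------
gen 3: ------
------
------
---**-
---<*-
------
gen 4: ------
------
------
---^*-
---**-
------
gen 5: ------
------
------
--<-*-
---**-
------
gen 6: ------
------
--^---
--*-*-
---**-
------
gen 7: ------
------
--*>--
--*-*-
---**-
------
gen 8: ------
------
--**--
--*v*-
---**-
------
gen 9: ------
------
--**--
--<**-
---**-
------
gen 10: ------
------
--**--
---**-
--v**-
------
gen 11: ------
------
--**--
---**-
-<***-
------
gen 12: ------
------
--**--
-^-**-
-****-
------
gen 13: ------
------
--**--
-*>**-
-****-
------
gen 14: ------
------
--**--
-****-
-*v**-
------
gen 15: ------
------
--**--
-****-
-*->*-
------
gen 16: ------
------
--**--
-**^*-
-*--*-
------
gen 17: ------
------
--**--
-*<-*-
-*--*-
------
gen 18: ------
------
--**--
-*--*-
-*v-*-
------
gen 19: ------
------
--**--
-*--*-
-<*-*-
------
gen 20: ------
------
--**--
-*--*-
--*-*-
-v----
gen 21: ------
------
--**--
-*--*-
--*-*-
<*----
gen 22: ------
------
--**--
-*--*-
^-*-*-
**----

1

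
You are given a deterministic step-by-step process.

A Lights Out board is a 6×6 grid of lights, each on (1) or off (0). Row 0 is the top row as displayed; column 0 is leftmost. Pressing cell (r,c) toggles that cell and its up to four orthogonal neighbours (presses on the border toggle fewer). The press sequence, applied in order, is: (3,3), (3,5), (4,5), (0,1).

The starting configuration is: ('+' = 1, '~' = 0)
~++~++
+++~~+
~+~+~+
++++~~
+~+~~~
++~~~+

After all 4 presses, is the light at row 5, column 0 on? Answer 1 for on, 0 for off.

1

t=0: ~++~++
+++~~+
~+~+~+
++++~~
+~+~~~
++~~~+
t=1: ~++~++
+++~~+
~+~~~+
++~~+~
+~++~~
++~~~+
t=2: ~++~++
+++~~+
~+~~~~
++~~~+
+~++~+
++~~~+
t=3: ~++~++
+++~~+
~+~~~~
++~~~~
+~+++~
++~~~~
t=4: +~~~++
+~+~~+
~+~~~~
++~~~~
+~+++~
++~~~~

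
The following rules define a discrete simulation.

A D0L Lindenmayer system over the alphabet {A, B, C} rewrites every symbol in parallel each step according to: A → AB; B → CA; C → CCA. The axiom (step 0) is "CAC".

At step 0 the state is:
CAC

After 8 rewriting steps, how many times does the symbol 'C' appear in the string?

k=0  CAC
k=1  CCAABCCA
k=2  CCACCAABABCACCACCAAB
k=3  CCACCAABCCACCAABABCAABCACCAABCCACCAABCCACCAABABCA
k=4  CCACCAABCCACCAABABCACCACCAABCCACCAABABCAABCACCAABABCACCAABCCACCAABABCACCACCAABCCACCAABABCACCACCAABCCACCAABABCAABCACCAAB
k=5  CCACCAABCCACCAABABCACCACCAABCCACCAABABCAABCACCAABCCACCAABC…CAABABCACCACCAABCCACCAABABCAABCACCAABABCACCAABCCACCAABABCA  (len 288)
k=6  CCACCAABCCACCAABABCACCACCAABCCACCAABABCAABCACCAABCCACCAABC…CAABABCAABCACCAABCCACCAABABCACCACCAABCCACCAABABCAABCACCAAB  (len 696)
k=7  CCACCAABCCACCAABABCACCACCAABCCACCAABABCAABCACCAABCCACCAABC…CAABABCACCACCAABCCACCAABABCAABCACCAABABCACCAABCCACCAABABCA  (len 1681)
k=8  CCACCAABCCACCAABABCACCACCAABCCACCAABABCAABCACCAABCCACCAABC…CAABABCAABCACCAABCCACCAABABCACCACCAABCCACCAABABCAABCACCAAB  (len 4059)

1682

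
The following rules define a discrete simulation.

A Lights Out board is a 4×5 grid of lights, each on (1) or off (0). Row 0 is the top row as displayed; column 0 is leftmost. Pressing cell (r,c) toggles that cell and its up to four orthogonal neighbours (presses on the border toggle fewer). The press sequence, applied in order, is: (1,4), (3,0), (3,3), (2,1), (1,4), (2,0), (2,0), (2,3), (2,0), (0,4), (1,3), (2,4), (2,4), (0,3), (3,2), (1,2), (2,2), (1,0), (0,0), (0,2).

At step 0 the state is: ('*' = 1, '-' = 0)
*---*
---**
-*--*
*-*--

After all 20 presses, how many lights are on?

0) *---*
---**
-*--*
*-*--
1) *----
-----
-*---
*-*--
2) *----
-----
**---
-**--
3) *----
-----
**-*-
-*-**
4) *----
-*---
--**-
---**
5) *---*
-*-**
--***
---**
6) *---*
**-**
*****
*--**
7) *---*
-*-**
--***
---**
8) *---*
-*--*
-----
----*
9) *---*
**--*
**---
*---*
10) *--*-
**---
**---
*---*
11) *----
*****
**-*-
*---*
12) *----
****-
**--*
*----
13) *----
*****
**-*-
*---*
14) *-***
***-*
**-*-
*---*
15) *-***
***-*
****-
*****
16) *--**
*--**
**-*-
*****
17) *--**
*-***
*-*--
**-**
18) ---**
-****
--*--
**-**
19) **-**
*****
--*--
**-**
20) *-*-*
**-**
--*--
**-**

12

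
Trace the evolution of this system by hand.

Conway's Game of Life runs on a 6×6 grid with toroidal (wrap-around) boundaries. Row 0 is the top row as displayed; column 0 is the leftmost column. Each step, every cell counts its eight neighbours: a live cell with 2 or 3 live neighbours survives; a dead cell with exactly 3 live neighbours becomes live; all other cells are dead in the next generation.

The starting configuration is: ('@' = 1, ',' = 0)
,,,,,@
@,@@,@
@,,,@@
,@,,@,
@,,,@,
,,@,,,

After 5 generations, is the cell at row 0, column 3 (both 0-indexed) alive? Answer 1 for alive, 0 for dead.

1

gen 0: ,,,,,@
@,@@,@
@,,,@@
,@,,@,
@,,,@,
,,@,,,
gen 1: @@@@@@
,@,@,,
,,@,,,
,@,@@,
,@,@,@
,,,,,@
gen 2: ,@,@,@
,,,,,@
,@,,@,
@@,@@,
,,,@,@
,,,,,,
gen 3: @,,,@,
,,@,,@
,@@@@,
@@,@,,
@,@@,@
@,@,,,
gen 4: @,,@,,
@,@,,@
,,,,@@
,,,,,,
,,,@@@
@,@,@,
gen 5: @,@@@,
@@,@,,
@,,,@@
,,,@,,
,,,@@@
@@@,,,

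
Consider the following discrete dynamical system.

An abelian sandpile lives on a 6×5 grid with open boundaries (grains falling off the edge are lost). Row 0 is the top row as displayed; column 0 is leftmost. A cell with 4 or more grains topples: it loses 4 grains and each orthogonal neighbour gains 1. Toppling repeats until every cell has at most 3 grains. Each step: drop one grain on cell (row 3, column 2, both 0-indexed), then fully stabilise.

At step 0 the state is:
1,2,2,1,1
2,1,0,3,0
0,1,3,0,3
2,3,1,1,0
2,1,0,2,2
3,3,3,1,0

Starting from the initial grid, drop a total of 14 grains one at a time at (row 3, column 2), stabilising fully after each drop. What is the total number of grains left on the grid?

52

t=0: 1,2,2,1,1
2,1,0,3,0
0,1,3,0,3
2,3,1,1,0
2,1,0,2,2
3,3,3,1,0
t=1: 1,2,2,1,1
2,1,0,3,0
0,1,3,0,3
2,3,2,1,0
2,1,0,2,2
3,3,3,1,0
t=2: 1,2,2,1,1
2,1,0,3,0
0,1,3,0,3
2,3,3,1,0
2,1,0,2,2
3,3,3,1,0
t=3: 1,2,2,1,1
2,1,1,3,0
0,3,0,1,3
3,0,2,2,0
2,2,1,2,2
3,3,3,1,0
t=4: 1,2,2,1,1
2,1,1,3,0
0,3,0,1,3
3,0,3,2,0
2,2,1,2,2
3,3,3,1,0
t=5: 1,2,2,1,1
2,1,1,3,0
0,3,1,1,3
3,1,0,3,0
2,2,2,2,2
3,3,3,1,0
t=6: 1,2,2,1,1
2,1,1,3,0
0,3,1,1,3
3,1,1,3,0
2,2,2,2,2
3,3,3,1,0
t=7: 1,2,2,1,1
2,1,1,3,0
0,3,1,1,3
3,1,2,3,0
2,2,2,2,2
3,3,3,1,0
t=8: 1,2,2,1,1
2,1,1,3,0
0,3,1,1,3
3,1,3,3,0
2,2,2,2,2
3,3,3,1,0
t=9: 1,2,2,1,1
2,1,1,3,0
0,3,2,2,3
3,2,1,0,1
2,2,3,3,2
3,3,3,1,0
t=10: 1,2,2,1,1
2,1,1,3,0
0,3,2,2,3
3,2,2,0,1
2,2,3,3,2
3,3,3,1,0
t=11: 1,2,2,1,1
2,1,1,3,0
0,3,2,2,3
3,2,3,0,1
2,2,3,3,2
3,3,3,1,0
t=12: 1,2,2,1,1
2,2,2,3,0
2,1,0,3,3
1,2,3,2,1
1,2,3,0,3
1,2,1,3,0
t=13: 1,2,2,1,1
2,2,2,3,0
2,1,1,3,3
1,3,1,3,1
1,3,0,1,3
1,2,2,3,0
t=14: 1,2,2,1,1
2,2,2,3,0
2,1,1,3,3
1,3,2,3,1
1,3,0,1,3
1,2,2,3,0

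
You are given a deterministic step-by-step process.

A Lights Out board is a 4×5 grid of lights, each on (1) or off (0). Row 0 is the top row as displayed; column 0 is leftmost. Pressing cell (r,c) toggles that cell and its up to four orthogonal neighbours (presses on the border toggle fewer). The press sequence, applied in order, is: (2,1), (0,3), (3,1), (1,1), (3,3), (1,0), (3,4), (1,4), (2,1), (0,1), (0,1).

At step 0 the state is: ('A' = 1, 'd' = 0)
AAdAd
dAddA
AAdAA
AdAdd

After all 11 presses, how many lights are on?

t=0: AAdAd
dAddA
AAdAA
AdAdd
t=1: AAdAd
ddddA
ddAAA
AAAdd
t=2: AAAdA
dddAA
ddAAA
AAAdd
t=3: AAAdA
dddAA
dAAAA
ddddd
t=4: AdAdA
AAAAA
ddAAA
ddddd
t=5: AdAdA
AAAAA
ddAdA
ddAAA
t=6: ddAdA
ddAAA
AdAdA
ddAAA
t=7: ddAdA
ddAAA
AdAdd
ddAdd
t=8: ddAdd
ddAdd
AdAdA
ddAdd
t=9: ddAdd
dAAdd
dAddA
dAAdd
t=10: AAddd
ddAdd
dAddA
dAAdd
t=11: ddAdd
dAAdd
dAddA
dAAdd

7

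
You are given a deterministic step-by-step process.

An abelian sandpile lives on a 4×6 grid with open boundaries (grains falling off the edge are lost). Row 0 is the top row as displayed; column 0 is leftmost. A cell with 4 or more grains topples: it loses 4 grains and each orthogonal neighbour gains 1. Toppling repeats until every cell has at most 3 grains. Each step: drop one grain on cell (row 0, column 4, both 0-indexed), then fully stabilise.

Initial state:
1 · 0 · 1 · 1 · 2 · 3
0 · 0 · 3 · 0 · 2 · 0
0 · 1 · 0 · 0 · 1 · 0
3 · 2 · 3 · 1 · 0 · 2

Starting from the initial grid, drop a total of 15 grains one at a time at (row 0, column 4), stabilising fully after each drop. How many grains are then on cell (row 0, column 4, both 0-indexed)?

1

step 0: 1 · 0 · 1 · 1 · 2 · 3
0 · 0 · 3 · 0 · 2 · 0
0 · 1 · 0 · 0 · 1 · 0
3 · 2 · 3 · 1 · 0 · 2
step 1: 1 · 0 · 1 · 1 · 3 · 3
0 · 0 · 3 · 0 · 2 · 0
0 · 1 · 0 · 0 · 1 · 0
3 · 2 · 3 · 1 · 0 · 2
step 2: 1 · 0 · 1 · 2 · 1 · 0
0 · 0 · 3 · 0 · 3 · 1
0 · 1 · 0 · 0 · 1 · 0
3 · 2 · 3 · 1 · 0 · 2
step 3: 1 · 0 · 1 · 2 · 2 · 0
0 · 0 · 3 · 0 · 3 · 1
0 · 1 · 0 · 0 · 1 · 0
3 · 2 · 3 · 1 · 0 · 2
step 4: 1 · 0 · 1 · 2 · 3 · 0
0 · 0 · 3 · 0 · 3 · 1
0 · 1 · 0 · 0 · 1 · 0
3 · 2 · 3 · 1 · 0 · 2
step 5: 1 · 0 · 1 · 3 · 1 · 1
0 · 0 · 3 · 1 · 0 · 2
0 · 1 · 0 · 0 · 2 · 0
3 · 2 · 3 · 1 · 0 · 2
step 6: 1 · 0 · 1 · 3 · 2 · 1
0 · 0 · 3 · 1 · 0 · 2
0 · 1 · 0 · 0 · 2 · 0
3 · 2 · 3 · 1 · 0 · 2
step 7: 1 · 0 · 1 · 3 · 3 · 1
0 · 0 · 3 · 1 · 0 · 2
0 · 1 · 0 · 0 · 2 · 0
3 · 2 · 3 · 1 · 0 · 2
step 8: 1 · 0 · 2 · 0 · 1 · 2
0 · 0 · 3 · 2 · 1 · 2
0 · 1 · 0 · 0 · 2 · 0
3 · 2 · 3 · 1 · 0 · 2
step 9: 1 · 0 · 2 · 0 · 2 · 2
0 · 0 · 3 · 2 · 1 · 2
0 · 1 · 0 · 0 · 2 · 0
3 · 2 · 3 · 1 · 0 · 2
step 10: 1 · 0 · 2 · 0 · 3 · 2
0 · 0 · 3 · 2 · 1 · 2
0 · 1 · 0 · 0 · 2 · 0
3 · 2 · 3 · 1 · 0 · 2
step 11: 1 · 0 · 2 · 1 · 0 · 3
0 · 0 · 3 · 2 · 2 · 2
0 · 1 · 0 · 0 · 2 · 0
3 · 2 · 3 · 1 · 0 · 2
step 12: 1 · 0 · 2 · 1 · 1 · 3
0 · 0 · 3 · 2 · 2 · 2
0 · 1 · 0 · 0 · 2 · 0
3 · 2 · 3 · 1 · 0 · 2
step 13: 1 · 0 · 2 · 1 · 2 · 3
0 · 0 · 3 · 2 · 2 · 2
0 · 1 · 0 · 0 · 2 · 0
3 · 2 · 3 · 1 · 0 · 2
step 14: 1 · 0 · 2 · 1 · 3 · 3
0 · 0 · 3 · 2 · 2 · 2
0 · 1 · 0 · 0 · 2 · 0
3 · 2 · 3 · 1 · 0 · 2
step 15: 1 · 0 · 2 · 2 · 1 · 0
0 · 0 · 3 · 2 · 3 · 3
0 · 1 · 0 · 0 · 2 · 0
3 · 2 · 3 · 1 · 0 · 2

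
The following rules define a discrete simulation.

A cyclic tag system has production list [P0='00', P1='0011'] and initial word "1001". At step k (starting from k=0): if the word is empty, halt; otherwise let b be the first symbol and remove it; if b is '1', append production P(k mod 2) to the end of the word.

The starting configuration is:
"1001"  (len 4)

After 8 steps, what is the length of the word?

[0] "1001"  (len 4)
[1] "00100"  (len 5)
[2] "0100"  (len 4)
[3] "100"  (len 3)
[4] "000011"  (len 6)
[5] "00011"  (len 5)
[6] "0011"  (len 4)
[7] "011"  (len 3)
[8] "11"  (len 2)

2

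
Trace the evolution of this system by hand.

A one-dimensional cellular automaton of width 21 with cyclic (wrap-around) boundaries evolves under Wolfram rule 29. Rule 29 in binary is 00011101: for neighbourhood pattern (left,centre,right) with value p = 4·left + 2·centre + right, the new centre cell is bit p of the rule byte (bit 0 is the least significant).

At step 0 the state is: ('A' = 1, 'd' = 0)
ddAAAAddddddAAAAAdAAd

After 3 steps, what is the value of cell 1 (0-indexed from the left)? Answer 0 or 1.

t=0: ddAAAAddddddAAAAAdAAd
t=1: AdAdddAAAAAdAdddddAdA
t=2: ddAAAdAdddddAAAAAdAdA
t=3: AdAdddAAAAAdAdddddAdA

0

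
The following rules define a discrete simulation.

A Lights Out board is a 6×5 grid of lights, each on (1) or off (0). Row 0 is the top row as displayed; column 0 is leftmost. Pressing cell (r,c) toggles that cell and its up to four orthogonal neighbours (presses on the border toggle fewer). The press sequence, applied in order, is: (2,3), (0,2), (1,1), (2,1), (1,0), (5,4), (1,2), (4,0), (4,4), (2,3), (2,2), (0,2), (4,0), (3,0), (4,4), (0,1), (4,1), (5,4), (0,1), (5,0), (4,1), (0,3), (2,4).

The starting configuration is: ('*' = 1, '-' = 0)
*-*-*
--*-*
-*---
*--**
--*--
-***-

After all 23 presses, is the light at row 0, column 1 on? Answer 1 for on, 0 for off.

step 0: *-*-*
--*-*
-*---
*--**
--*--
-***-
step 1: *-*-*
--***
-****
*---*
--*--
-***-
step 2: **-**
---**
-****
*---*
--*--
-***-
step 3: *--**
*****
--***
*---*
--*--
-***-
step 4: *--**
*-***
**-**
**--*
--*--
-***-
step 5: ---**
-****
-*-**
**--*
--*--
-***-
step 6: ---**
-****
-*-**
**--*
--*-*
-**-*
step 7: --***
----*
-****
**--*
--*-*
-**-*
step 8: --***
----*
-****
-*--*
***-*
***-*
step 9: --***
----*
-****
-*---
****-
***--
step 10: --***
---**
-*---
-*-*-
****-
***--
step 11: --***
--***
--**-
-***-
****-
***--
step 12: -*--*
---**
--**-
-***-
****-
***--
step 13: -*--*
---**
--**-
****-
--**-
-**--
step 14: -*--*
---**
*-**-
--**-
*-**-
-**--
step 15: -*--*
---**
*-**-
--***
*-*-*
-**-*
step 16: *-*-*
-*-**
*-**-
--***
*-*-*
-**-*
step 17: *-*-*
-*-**
*-**-
-****
-*--*
--*-*
step 18: *-*-*
-*-**
*-**-
-****
-*---
--**-
step 19: -*--*
---**
*-**-
-****
-*---
--**-
step 20: -*--*
---**
*-**-
-****
**---
****-
step 21: -*--*
---**
*-**-
--***
--*--
*-**-
step 22: -***-
----*
*-**-
--***
--*--
*-**-
step 23: -***-
-----
*-*-*
--**-
--*--
*-**-

1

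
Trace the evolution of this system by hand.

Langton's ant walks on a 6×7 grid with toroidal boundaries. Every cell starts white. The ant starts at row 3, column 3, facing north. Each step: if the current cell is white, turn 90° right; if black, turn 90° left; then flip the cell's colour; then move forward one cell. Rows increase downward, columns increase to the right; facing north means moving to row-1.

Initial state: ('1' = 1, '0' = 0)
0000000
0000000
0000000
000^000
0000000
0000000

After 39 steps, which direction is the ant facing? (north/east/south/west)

0) 0000000
0000000
0000000
000^000
0000000
0000000
1) 0000000
0000000
0000000
0001>00
0000000
0000000
2) 0000000
0000000
0000000
0001100
0000v00
0000000
3) 0000000
0000000
0000000
0001100
000<100
0000000
4) 0000000
0000000
0000000
000^100
0001100
0000000
5) 0000000
0000000
0000000
00<0100
0001100
0000000
6) 0000000
0000000
00^0000
0010100
0001100
0000000
7) 0000000
0000000
001>000
0010100
0001100
0000000
8) 0000000
0000000
0011000
001v100
0001100
0000000
9) 0000000
0000000
0011000
00<1100
0001100
0000000
10) 0000000
0000000
0011000
0001100
00v1100
0000000
11) 0000000
0000000
0011000
0001100
0<11100
0000000
12) 0000000
0000000
0011000
0^01100
0111100
0000000
13) 0000000
0000000
0011000
01>1100
0111100
0000000
14) 0000000
0000000
0011000
0111100
01v1100
0000000
15) 0000000
0000000
0011000
0111100
010>100
0000000
16) 0000000
0000000
0011000
011^100
0100100
0000000
17) 0000000
0000000
0011000
01<0100
0100100
0000000
18) 0000000
0000000
0011000
0100100
01v0100
0000000
19) 0000000
0000000
0011000
0100100
0<10100
0000000
20) 0000000
0000000
0011000
0100100
0010100
0v00000
21) 0000000
0000000
0011000
0100100
0010100
<100000
22) 0000000
0000000
0011000
0100100
^010100
1100000
23) 0000000
0000000
0011000
0100100
1>10100
1100000
24) 0000000
0000000
0011000
0100100
1110100
1v00000
25) 0000000
0000000
0011000
0100100
1110100
10>0000
26) 00v0000
0000000
0011000
0100100
1110100
1010000
27) 0<10000
0000000
0011000
0100100
1110100
1010000
28) 0110000
0000000
0011000
0100100
1110100
1^10000
29) 0110000
0000000
0011000
0100100
1110100
11>0000
30) 0110000
0000000
0011000
0100100
11^0100
1100000
31) 0110000
0000000
0011000
0100100
1<00100
1100000
32) 0110000
0000000
0011000
0100100
1000100
1v00000
33) 0110000
0000000
0011000
0100100
1000100
10>0000
34) 01v0000
0000000
0011000
0100100
1000100
1010000
35) 010>000
0000000
0011000
0100100
1000100
1010000
36) 0101000
000v000
0011000
0100100
1000100
1010000
37) 0101000
00<1000
0011000
0100100
1000100
1010000
38) 01^1000
0011000
0011000
0100100
1000100
1010000
39) 011>000
0011000
0011000
0100100
1000100
1010000

east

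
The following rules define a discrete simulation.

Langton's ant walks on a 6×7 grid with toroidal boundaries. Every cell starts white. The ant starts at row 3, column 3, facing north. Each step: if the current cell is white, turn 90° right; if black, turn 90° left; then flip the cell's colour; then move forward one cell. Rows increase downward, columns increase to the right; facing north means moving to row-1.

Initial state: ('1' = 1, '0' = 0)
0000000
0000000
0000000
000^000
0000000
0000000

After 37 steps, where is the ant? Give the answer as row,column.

1,2

0) 0000000
0000000
0000000
000^000
0000000
0000000
1) 0000000
0000000
0000000
0001>00
0000000
0000000
2) 0000000
0000000
0000000
0001100
0000v00
0000000
3) 0000000
0000000
0000000
0001100
000<100
0000000
4) 0000000
0000000
0000000
000^100
0001100
0000000
5) 0000000
0000000
0000000
00<0100
0001100
0000000
6) 0000000
0000000
00^0000
0010100
0001100
0000000
7) 0000000
0000000
001>000
0010100
0001100
0000000
8) 0000000
0000000
0011000
001v100
0001100
0000000
9) 0000000
0000000
0011000
00<1100
0001100
0000000
10) 0000000
0000000
0011000
0001100
00v1100
0000000
11) 0000000
0000000
0011000
0001100
0<11100
0000000
12) 0000000
0000000
0011000
0^01100
0111100
0000000
13) 0000000
0000000
0011000
01>1100
0111100
0000000
14) 0000000
0000000
0011000
0111100
01v1100
0000000
15) 0000000
0000000
0011000
0111100
010>100
0000000
16) 0000000
0000000
0011000
011^100
0100100
0000000
17) 0000000
0000000
0011000
01<0100
0100100
0000000
18) 0000000
0000000
0011000
0100100
01v0100
0000000
19) 0000000
0000000
0011000
0100100
0<10100
0000000
20) 0000000
0000000
0011000
0100100
0010100
0v00000
21) 0000000
0000000
0011000
0100100
0010100
<100000
22) 0000000
0000000
0011000
0100100
^010100
1100000
23) 0000000
0000000
0011000
0100100
1>10100
1100000
24) 0000000
0000000
0011000
0100100
1110100
1v00000
25) 0000000
0000000
0011000
0100100
1110100
10>0000
26) 00v0000
0000000
0011000
0100100
1110100
1010000
27) 0<10000
0000000
0011000
0100100
1110100
1010000
28) 0110000
0000000
0011000
0100100
1110100
1^10000
29) 0110000
0000000
0011000
0100100
1110100
11>0000
30) 0110000
0000000
0011000
0100100
11^0100
1100000
31) 0110000
0000000
0011000
0100100
1<00100
1100000
32) 0110000
0000000
0011000
0100100
1000100
1v00000
33) 0110000
0000000
0011000
0100100
1000100
10>0000
34) 01v0000
0000000
0011000
0100100
1000100
1010000
35) 010>000
0000000
0011000
0100100
1000100
1010000
36) 0101000
000v000
0011000
0100100
1000100
1010000
37) 0101000
00<1000
0011000
0100100
1000100
1010000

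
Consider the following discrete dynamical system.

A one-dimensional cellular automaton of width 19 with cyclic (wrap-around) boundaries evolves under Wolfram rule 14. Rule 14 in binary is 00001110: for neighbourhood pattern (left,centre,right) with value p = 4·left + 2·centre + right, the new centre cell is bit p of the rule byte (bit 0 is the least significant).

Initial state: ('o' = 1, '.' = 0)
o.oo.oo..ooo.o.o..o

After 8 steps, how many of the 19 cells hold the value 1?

10

gen 0: o.oo.oo..ooo.o.o..o
gen 1: ..o..o..oo...o.o.oo
gen 2: .oo.oo.oo...oo.o.o.
gen 3: oo..o..o...oo..o.o.
gen 4: o..oo.oo..oo..oo.o.
gen 5: o.oo..o..oo..oo..o.
gen 6: o.o..oo.oo..oo..oo.
gen 7: o.o.oo..o..oo..oo..
gen 8: o.o.o..oo.oo..oo..o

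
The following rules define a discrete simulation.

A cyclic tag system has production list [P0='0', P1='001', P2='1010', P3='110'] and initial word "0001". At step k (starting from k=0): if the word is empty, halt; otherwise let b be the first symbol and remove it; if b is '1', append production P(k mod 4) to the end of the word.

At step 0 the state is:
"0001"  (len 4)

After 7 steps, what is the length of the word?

step 0: "0001"  (len 4)
step 1: "001"  (len 3)
step 2: "01"  (len 2)
step 3: "1"  (len 1)
step 4: "110"  (len 3)
step 5: "100"  (len 3)
step 6: "00001"  (len 5)
step 7: "0001"  (len 4)

4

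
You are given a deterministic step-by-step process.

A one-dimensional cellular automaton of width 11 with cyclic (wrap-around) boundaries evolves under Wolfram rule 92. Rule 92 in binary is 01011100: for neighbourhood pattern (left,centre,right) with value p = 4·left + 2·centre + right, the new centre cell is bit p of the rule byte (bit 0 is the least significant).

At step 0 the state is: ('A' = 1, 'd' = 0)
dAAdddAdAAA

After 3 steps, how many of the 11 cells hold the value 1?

6

k=0  dAAdddAdAAA
k=1  dAAAddAdAdA
k=2  dAdAAdAdAdA
k=3  dAdAAdAdAdA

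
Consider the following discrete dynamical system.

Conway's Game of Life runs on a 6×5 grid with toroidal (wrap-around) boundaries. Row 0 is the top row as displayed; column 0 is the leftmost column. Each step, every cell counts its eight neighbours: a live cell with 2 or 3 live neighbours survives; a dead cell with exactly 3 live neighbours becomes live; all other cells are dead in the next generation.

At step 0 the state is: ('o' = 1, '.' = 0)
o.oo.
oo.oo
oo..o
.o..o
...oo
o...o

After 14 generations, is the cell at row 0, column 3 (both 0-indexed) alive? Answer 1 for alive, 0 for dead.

1

[0] o.oo.
oo.oo
oo..o
.o..o
...oo
o...o
[1] ..o..
.....
.....
.oo..
...o.
ooo..
[2] ..o..
.....
.....
..o..
o..o.
.ooo.
[3] .ooo.
.....
.....
.....
...oo
.o.oo
[4] oo.oo
..o..
.....
.....
o.ooo
.o...
[5] oo.oo
ooooo
.....
...oo
ooooo
.....
[6] .....
.....
.o...
.o...
ooo..
.....
[7] .....
.....
.....
.....
ooo..
.o...
[8] .....
.....
.....
.o...
ooo..
ooo..
[9] .o...
.....
.....
ooo..
.....
o.o..
[10] .o...
.....
.o...
.o...
o.o..
.o...
[11] .....
.....
.....
ooo..
o.o..
ooo..
[12] .o...
.....
.o...
o.o..
...oo
o.o..
[13] .o...
.....
.o...
ooooo
o.ooo
ooooo
[14] .o.oo
.....
.o.oo
.....
.....
.....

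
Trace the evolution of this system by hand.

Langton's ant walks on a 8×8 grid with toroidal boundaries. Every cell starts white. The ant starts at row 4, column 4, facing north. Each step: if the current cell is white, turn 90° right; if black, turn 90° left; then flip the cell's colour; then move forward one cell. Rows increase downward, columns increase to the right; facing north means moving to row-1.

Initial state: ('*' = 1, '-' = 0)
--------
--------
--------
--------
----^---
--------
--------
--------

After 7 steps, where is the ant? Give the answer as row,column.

3,4

t=0: --------
--------
--------
--------
----^---
--------
--------
--------
t=1: --------
--------
--------
--------
----*>--
--------
--------
--------
t=2: --------
--------
--------
--------
----**--
-----v--
--------
--------
t=3: --------
--------
--------
--------
----**--
----<*--
--------
--------
t=4: --------
--------
--------
--------
----^*--
----**--
--------
--------
t=5: --------
--------
--------
--------
---<-*--
----**--
--------
--------
t=6: --------
--------
--------
---^----
---*-*--
----**--
--------
--------
t=7: --------
--------
--------
---*>---
---*-*--
----**--
--------
--------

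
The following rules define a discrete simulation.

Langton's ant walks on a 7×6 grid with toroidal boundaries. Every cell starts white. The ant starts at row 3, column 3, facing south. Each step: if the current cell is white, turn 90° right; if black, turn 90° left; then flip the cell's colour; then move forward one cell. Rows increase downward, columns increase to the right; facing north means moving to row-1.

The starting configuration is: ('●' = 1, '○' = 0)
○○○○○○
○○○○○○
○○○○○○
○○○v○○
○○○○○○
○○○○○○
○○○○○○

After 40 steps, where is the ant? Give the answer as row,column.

step 0: ○○○○○○
○○○○○○
○○○○○○
○○○v○○
○○○○○○
○○○○○○
○○○○○○
step 1: ○○○○○○
○○○○○○
○○○○○○
○○<●○○
○○○○○○
○○○○○○
○○○○○○
step 2: ○○○○○○
○○○○○○
○○^○○○
○○●●○○
○○○○○○
○○○○○○
○○○○○○
step 3: ○○○○○○
○○○○○○
○○●>○○
○○●●○○
○○○○○○
○○○○○○
○○○○○○
step 4: ○○○○○○
○○○○○○
○○●●○○
○○●v○○
○○○○○○
○○○○○○
○○○○○○
step 5: ○○○○○○
○○○○○○
○○●●○○
○○●○>○
○○○○○○
○○○○○○
○○○○○○
step 6: ○○○○○○
○○○○○○
○○●●○○
○○●○●○
○○○○v○
○○○○○○
○○○○○○
step 7: ○○○○○○
○○○○○○
○○●●○○
○○●○●○
○○○<●○
○○○○○○
○○○○○○
step 8: ○○○○○○
○○○○○○
○○●●○○
○○●^●○
○○○●●○
○○○○○○
○○○○○○
step 9: ○○○○○○
○○○○○○
○○●●○○
○○●●>○
○○○●●○
○○○○○○
○○○○○○
step 10: ○○○○○○
○○○○○○
○○●●^○
○○●●○○
○○○●●○
○○○○○○
○○○○○○
step 11: ○○○○○○
○○○○○○
○○●●●>
○○●●○○
○○○●●○
○○○○○○
○○○○○○
step 12: ○○○○○○
○○○○○○
○○●●●●
○○●●○v
○○○●●○
○○○○○○
○○○○○○
step 13: ○○○○○○
○○○○○○
○○●●●●
○○●●<●
○○○●●○
○○○○○○
○○○○○○
step 14: ○○○○○○
○○○○○○
○○●●^●
○○●●●●
○○○●●○
○○○○○○
○○○○○○
step 15: ○○○○○○
○○○○○○
○○●<○●
○○●●●●
○○○●●○
○○○○○○
○○○○○○
step 16: ○○○○○○
○○○○○○
○○●○○●
○○●v●●
○○○●●○
○○○○○○
○○○○○○
step 17: ○○○○○○
○○○○○○
○○●○○●
○○●○>●
○○○●●○
○○○○○○
○○○○○○
step 18: ○○○○○○
○○○○○○
○○●○^●
○○●○○●
○○○●●○
○○○○○○
○○○○○○
step 19: ○○○○○○
○○○○○○
○○●○●>
○○●○○●
○○○●●○
○○○○○○
○○○○○○
step 20: ○○○○○○
○○○○○^
○○●○●○
○○●○○●
○○○●●○
○○○○○○
○○○○○○
step 21: ○○○○○○
>○○○○●
○○●○●○
○○●○○●
○○○●●○
○○○○○○
○○○○○○
step 22: ○○○○○○
●○○○○●
v○●○●○
○○●○○●
○○○●●○
○○○○○○
○○○○○○
step 23: ○○○○○○
●○○○○●
●○●○●<
○○●○○●
○○○●●○
○○○○○○
○○○○○○
step 24: ○○○○○○
●○○○○^
●○●○●●
○○●○○●
○○○●●○
○○○○○○
○○○○○○
step 25: ○○○○○○
●○○○<○
●○●○●●
○○●○○●
○○○●●○
○○○○○○
○○○○○○
step 26: ○○○○^○
●○○○●○
●○●○●●
○○●○○●
○○○●●○
○○○○○○
○○○○○○
step 27: ○○○○●>
●○○○●○
●○●○●●
○○●○○●
○○○●●○
○○○○○○
○○○○○○
step 28: ○○○○●●
●○○○●v
●○●○●●
○○●○○●
○○○●●○
○○○○○○
○○○○○○
step 29: ○○○○●●
●○○○<●
●○●○●●
○○●○○●
○○○●●○
○○○○○○
○○○○○○
step 30: ○○○○●●
●○○○○●
●○●○v●
○○●○○●
○○○●●○
○○○○○○
○○○○○○
step 31: ○○○○●●
●○○○○●
●○●○○>
○○●○○●
○○○●●○
○○○○○○
○○○○○○
step 32: ○○○○●●
●○○○○^
●○●○○○
○○●○○●
○○○●●○
○○○○○○
○○○○○○
step 33: ○○○○●●
●○○○<○
●○●○○○
○○●○○●
○○○●●○
○○○○○○
○○○○○○
step 34: ○○○○^●
●○○○●○
●○●○○○
○○●○○●
○○○●●○
○○○○○○
○○○○○○
step 35: ○○○<○●
●○○○●○
●○●○○○
○○●○○●
○○○●●○
○○○○○○
○○○○○○
step 36: ○○○●○●
●○○○●○
●○●○○○
○○●○○●
○○○●●○
○○○○○○
○○○^○○
step 37: ○○○●○●
●○○○●○
●○●○○○
○○●○○●
○○○●●○
○○○○○○
○○○●>○
step 38: ○○○●v●
●○○○●○
●○●○○○
○○●○○●
○○○●●○
○○○○○○
○○○●●○
step 39: ○○○<●●
●○○○●○
●○●○○○
○○●○○●
○○○●●○
○○○○○○
○○○●●○
step 40: ○○○○●●
●○○v●○
●○●○○○
○○●○○●
○○○●●○
○○○○○○
○○○●●○

1,3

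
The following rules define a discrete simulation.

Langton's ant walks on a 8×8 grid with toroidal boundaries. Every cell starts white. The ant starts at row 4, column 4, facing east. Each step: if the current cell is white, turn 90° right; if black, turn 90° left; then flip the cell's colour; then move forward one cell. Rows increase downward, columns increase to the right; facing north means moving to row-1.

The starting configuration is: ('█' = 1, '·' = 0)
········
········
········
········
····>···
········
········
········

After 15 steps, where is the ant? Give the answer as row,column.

4,3

step 0: ········
········
········
········
····>···
········
········
········
step 1: ········
········
········
········
····█···
····v···
········
········
step 2: ········
········
········
········
····█···
···<█···
········
········
step 3: ········
········
········
········
···^█···
···██···
········
········
step 4: ········
········
········
········
···█>···
···██···
········
········
step 5: ········
········
········
····^···
···█····
···██···
········
········
step 6: ········
········
········
····█>··
···█····
···██···
········
········
step 7: ········
········
········
····██··
···█·v··
···██···
········
········
step 8: ········
········
········
····██··
···█<█··
···██···
········
········
step 9: ········
········
········
····^█··
···███··
···██···
········
········
step 10: ········
········
········
···<·█··
···███··
···██···
········
········
step 11: ········
········
···^····
···█·█··
···███··
···██···
········
········
step 12: ········
········
···█>···
···█·█··
···███··
···██···
········
········
step 13: ········
········
···██···
···█v█··
···███··
···██···
········
········
step 14: ········
········
···██···
···<██··
···███··
···██···
········
········
step 15: ········
········
···██···
····██··
···v██··
···██···
········
········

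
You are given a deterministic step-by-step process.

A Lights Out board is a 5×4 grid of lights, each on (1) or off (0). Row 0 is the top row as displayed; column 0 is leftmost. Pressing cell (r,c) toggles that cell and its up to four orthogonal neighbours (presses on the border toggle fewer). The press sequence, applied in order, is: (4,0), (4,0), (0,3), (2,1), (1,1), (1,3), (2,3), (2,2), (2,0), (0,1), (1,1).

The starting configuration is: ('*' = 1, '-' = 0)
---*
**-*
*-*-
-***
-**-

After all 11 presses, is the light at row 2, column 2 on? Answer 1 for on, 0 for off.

0

step 0: ---*
**-*
*-*-
-***
-**-
step 1: ---*
**-*
*-*-
****
*-*-
step 2: ---*
**-*
*-*-
-***
-**-
step 3: --*-
**--
*-*-
-***
-**-
step 4: --*-
*---
-*--
--**
-**-
step 5: -**-
-**-
----
--**
-**-
step 6: -***
-*-*
---*
--**
-**-
step 7: -***
-*--
--*-
--*-
-**-
step 8: -***
-**-
-*-*
----
-**-
step 9: -***
***-
*--*
*---
-**-
step 10: *--*
*-*-
*--*
*---
-**-
step 11: **-*
-*--
**-*
*---
-**-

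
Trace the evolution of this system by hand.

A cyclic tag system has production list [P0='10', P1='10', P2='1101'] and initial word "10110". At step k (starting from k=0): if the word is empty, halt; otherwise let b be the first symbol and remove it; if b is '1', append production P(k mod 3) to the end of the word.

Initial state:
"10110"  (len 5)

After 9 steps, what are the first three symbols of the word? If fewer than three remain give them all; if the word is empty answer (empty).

011

0) "10110"  (len 5)
1) "011010"  (len 6)
2) "11010"  (len 5)
3) "10101101"  (len 8)
4) "010110110"  (len 9)
5) "10110110"  (len 8)
6) "01101101101"  (len 11)
7) "1101101101"  (len 10)
8) "10110110110"  (len 11)
9) "01101101101101"  (len 14)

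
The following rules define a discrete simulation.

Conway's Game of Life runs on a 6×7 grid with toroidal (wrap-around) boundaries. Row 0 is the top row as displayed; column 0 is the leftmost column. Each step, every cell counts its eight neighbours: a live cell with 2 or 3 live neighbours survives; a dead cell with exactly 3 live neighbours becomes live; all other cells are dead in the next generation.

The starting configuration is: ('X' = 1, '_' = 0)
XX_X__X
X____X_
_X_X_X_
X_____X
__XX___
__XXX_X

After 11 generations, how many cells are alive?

k=0  XX_X__X
X____X_
_X_X_X_
X_____X
__XX___
__XXX_X
k=1  _X_X___
_____X_
_X__XX_
XX_XX_X
XXX_XXX
____XXX
k=2  ______X
__X__X_
_XXX___
_______
__X____
_______
k=3  _______
_XXX___
_XXX___
_X_X___
_______
_______
k=4  __X____
_X_X___
X___X__
_X_X___
_______
_______
k=5  __X____
_XXX___
XX_XX__
_______
_______
_______
k=6  _XXX___
X___X__
XX_XX__
_______
_______
_______
k=7  _XXX___
X___X__
XX_XX__
_______
_______
__X____
k=8  _XXX___
X___X__
XX_XX__
_______
_______
_XXX___
k=9  X___X__
X___X__
XX_XX__
_______
__X____
_X_X___
k=10  XX_XX__
X___XXX
XX_XX__
_XXX___
__X____
_XXX___
k=11  _______
_______
_______
X___X__
_______
X___X__

4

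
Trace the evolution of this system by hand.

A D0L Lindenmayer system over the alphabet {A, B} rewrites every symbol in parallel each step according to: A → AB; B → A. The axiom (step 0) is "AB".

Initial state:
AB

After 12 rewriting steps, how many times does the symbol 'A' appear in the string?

377

gen 0: AB
gen 1: ABA
gen 2: ABAAB
gen 3: ABAABABA
gen 4: ABAABABAABAAB
gen 5: ABAABABAABAABABAABABA
gen 6: ABAABABAABAABABAABABAABAABABAABAAB
gen 7: ABAABABAABAABABAABABAABAABABAABAABABAABABAABAABABAABABA
gen 8: ABAABABAABAABABAABABAABAABABAABAABABAABABAABAABABAABABAABAABABAABAABABAABABAABAABABAABAAB
gen 9: ABAABABAABAABABAABABAABAABABAABAABABAABABAABAABABAABABAABA…AABABAABABAABAABABAABABAABAABABAABAABABAABABAABAABABAABABA  (len 144)
gen 10: ABAABABAABAABABAABABAABAABABAABAABABAABABAABAABABAABABAABA…AABABAABABAABAABABAABABAABAABABAABAABABAABABAABAABABAABAAB  (len 233)
gen 11: ABAABABAABAABABAABABAABAABABAABAABABAABABAABAABABAABABAABA…AABABAABABAABAABABAABABAABAABABAABAABABAABABAABAABABAABABA  (len 377)
gen 12: ABAABABAABAABABAABABAABAABABAABAABABAABABAABAABABAABABAABA…AABABAABABAABAABABAABABAABAABABAABAABABAABABAABAABABAABAAB  (len 610)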